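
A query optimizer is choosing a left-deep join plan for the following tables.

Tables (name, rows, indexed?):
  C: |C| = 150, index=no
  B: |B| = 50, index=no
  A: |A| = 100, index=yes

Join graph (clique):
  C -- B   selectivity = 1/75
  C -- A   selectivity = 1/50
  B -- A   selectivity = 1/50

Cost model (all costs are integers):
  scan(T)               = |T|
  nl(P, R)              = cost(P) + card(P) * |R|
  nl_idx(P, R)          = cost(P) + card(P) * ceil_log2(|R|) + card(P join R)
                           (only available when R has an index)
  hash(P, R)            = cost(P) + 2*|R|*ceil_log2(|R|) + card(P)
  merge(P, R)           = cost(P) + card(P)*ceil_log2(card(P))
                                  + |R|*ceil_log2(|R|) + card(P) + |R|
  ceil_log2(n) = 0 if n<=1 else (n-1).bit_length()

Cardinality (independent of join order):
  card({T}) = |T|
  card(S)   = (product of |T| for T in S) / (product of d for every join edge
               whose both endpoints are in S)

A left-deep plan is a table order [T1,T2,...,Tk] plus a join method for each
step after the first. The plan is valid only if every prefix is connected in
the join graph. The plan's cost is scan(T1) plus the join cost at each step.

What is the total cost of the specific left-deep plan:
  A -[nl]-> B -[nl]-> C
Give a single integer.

step 1: scan A: cost=100, card=100
step 2: join B via nl
    card(P join B) = 100*50/(50) = 100
    cost = 100 + 100*50 = 5100
step 3: join C via nl
    card(P join C) = 100*150/(75*50) = 4
    cost = 5100 + 100*150 = 20100

20100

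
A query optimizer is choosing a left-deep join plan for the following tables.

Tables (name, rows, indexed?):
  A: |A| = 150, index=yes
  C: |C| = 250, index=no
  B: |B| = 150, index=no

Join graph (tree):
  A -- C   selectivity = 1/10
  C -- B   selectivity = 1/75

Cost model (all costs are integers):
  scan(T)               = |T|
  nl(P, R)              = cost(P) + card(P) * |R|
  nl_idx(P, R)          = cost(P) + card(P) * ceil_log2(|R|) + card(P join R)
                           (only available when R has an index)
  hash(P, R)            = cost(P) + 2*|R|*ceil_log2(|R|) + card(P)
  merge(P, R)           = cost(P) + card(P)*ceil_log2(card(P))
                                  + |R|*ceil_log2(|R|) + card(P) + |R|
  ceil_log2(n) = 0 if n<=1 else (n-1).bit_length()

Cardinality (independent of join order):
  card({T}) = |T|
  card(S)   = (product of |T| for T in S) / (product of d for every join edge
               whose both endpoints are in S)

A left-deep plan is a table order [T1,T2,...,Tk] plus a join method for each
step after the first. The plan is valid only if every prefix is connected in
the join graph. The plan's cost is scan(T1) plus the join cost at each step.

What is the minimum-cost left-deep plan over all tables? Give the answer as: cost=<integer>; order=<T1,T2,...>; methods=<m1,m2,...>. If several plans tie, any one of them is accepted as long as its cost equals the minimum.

cost=5800; order=C,B,A; methods=hash,hash

Selinger DP (subsets sized 1..n):
  {A}: scan cost=150, card=150
  {C}: scan cost=250, card=250
  {B}: scan cost=150, card=150
  {AC}: card=3750; try (A,hash)→2900, (C,merge)→3750, (A,merge)→3850, (C,hash)→4300, (A,nl_idx)→6000, (C,nl)→37650 …(+1); best=2900 via (A,hash)
  {BC}: card=500; try (B,hash)→2900, (C,merge)→3750, (B,merge)→3850, (C,hash)→4300, (C,nl)→37650, (B,nl)→37750; best=2900 via (B,hash)
  {ABC}: card=7500; try (A,hash)→5800, (B,hash)→9050, (A,merge)→9250, (A,nl_idx)→14400, (B,merge)→53000, (A,nl)→77900 …(+1); best=5800 via (A,hash)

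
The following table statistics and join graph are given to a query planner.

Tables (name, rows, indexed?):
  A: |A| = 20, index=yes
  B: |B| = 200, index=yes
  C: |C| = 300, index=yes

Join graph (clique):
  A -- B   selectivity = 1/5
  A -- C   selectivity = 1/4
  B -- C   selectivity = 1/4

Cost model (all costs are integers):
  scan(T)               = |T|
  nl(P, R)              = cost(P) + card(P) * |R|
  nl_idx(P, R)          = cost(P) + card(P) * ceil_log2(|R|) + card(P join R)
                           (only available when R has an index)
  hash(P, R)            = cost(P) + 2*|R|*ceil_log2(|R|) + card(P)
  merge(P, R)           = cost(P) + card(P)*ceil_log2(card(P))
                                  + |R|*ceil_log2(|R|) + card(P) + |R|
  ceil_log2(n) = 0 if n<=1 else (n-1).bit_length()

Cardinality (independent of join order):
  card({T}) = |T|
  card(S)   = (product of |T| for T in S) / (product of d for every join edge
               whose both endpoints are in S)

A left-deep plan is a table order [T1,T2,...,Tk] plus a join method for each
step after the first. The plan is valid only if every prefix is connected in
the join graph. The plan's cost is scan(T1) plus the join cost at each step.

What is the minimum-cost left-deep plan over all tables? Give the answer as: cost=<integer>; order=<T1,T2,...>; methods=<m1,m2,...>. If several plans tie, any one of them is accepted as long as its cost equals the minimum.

Selinger DP (subsets sized 1..n):
  {A}: scan cost=20, card=20
  {B}: scan cost=200, card=200
  {C}: scan cost=300, card=300
  {AB}: card=800; try (A,hash)→600, (B,nl_idx)→980, (B,merge)→1940, (A,nl_idx)→2000, (A,merge)→2120, (B,hash)→3240 …(+2); best=600 via (A,hash)
  {AC}: card=1500; try (A,hash)→800, (C,nl_idx)→1700, (C,merge)→3140, (A,nl_idx)→3300, (A,merge)→3420, (C,hash)→5440 …(+2); best=800 via (A,hash)
  {BC}: card=15000; try (B,hash)→3800, (C,merge)→5000, (B,merge)→5100, (C,hash)→5800, (C,nl_idx)→17000, (B,nl_idx)→17700 …(+2); best=3800 via (B,hash)
  {ABC}: card=15000; try (B,hash)→5500, (C,hash)→6800, (C,merge)→12400, (A,hash)→19000, (B,merge)→20600, (C,nl_idx)→22800 …(+6); best=5500 via (B,hash)

cost=5500; order=C,A,B; methods=hash,hash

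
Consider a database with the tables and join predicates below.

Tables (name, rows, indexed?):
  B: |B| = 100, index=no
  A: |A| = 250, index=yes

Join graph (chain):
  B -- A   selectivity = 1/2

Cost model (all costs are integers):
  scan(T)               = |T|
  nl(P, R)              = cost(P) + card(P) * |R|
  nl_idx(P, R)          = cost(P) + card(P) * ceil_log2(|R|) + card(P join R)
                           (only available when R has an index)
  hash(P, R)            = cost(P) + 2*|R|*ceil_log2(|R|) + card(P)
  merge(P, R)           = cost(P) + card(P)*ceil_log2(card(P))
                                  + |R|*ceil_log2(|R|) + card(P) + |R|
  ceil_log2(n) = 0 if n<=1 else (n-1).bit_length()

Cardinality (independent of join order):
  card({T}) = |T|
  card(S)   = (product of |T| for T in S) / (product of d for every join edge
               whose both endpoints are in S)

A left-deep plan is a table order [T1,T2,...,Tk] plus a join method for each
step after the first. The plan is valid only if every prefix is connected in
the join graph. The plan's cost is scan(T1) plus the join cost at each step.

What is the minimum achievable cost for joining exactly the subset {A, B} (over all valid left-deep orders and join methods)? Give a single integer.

1900

Selinger DP over subsets of {A,B}:
  {B}: scan cost=100, card=100
  {A}: scan cost=250, card=250
  {AB}: card=12500; try (B,hash)→1900, (A,merge)→3150, (B,merge)→3300, (A,hash)→4200, (A,nl_idx)→13400, (A,nl)→25100 …(+1); best=1900 via (B,hash)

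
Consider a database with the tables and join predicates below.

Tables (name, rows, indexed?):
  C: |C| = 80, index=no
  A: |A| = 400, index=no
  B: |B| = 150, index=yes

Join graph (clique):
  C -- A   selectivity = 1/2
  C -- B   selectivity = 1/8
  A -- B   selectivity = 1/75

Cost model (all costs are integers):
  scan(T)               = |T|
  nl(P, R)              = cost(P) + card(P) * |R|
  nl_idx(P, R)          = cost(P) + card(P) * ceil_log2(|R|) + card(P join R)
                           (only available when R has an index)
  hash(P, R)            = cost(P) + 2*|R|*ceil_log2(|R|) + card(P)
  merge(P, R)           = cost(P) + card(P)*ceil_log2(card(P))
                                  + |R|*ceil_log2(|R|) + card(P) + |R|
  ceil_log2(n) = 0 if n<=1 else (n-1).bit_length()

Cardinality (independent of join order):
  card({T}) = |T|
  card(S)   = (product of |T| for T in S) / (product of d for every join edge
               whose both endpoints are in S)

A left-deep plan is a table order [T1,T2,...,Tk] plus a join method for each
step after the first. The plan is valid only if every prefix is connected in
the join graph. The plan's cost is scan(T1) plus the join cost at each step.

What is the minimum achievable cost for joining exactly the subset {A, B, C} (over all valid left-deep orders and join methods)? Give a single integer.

Selinger DP over subsets of {A,B,C}:
  {C}: scan cost=80, card=80
  {A}: scan cost=400, card=400
  {B}: scan cost=150, card=150
  {AC}: card=16000; try (C,hash)→1920, (A,merge)→4720, (C,merge)→5040, (A,hash)→7360, (A,nl)→32080, (C,nl)→32400; best=1920 via (C,hash)
  {BC}: card=1500; try (C,hash)→1420, (B,merge)→2070, (C,merge)→2140, (B,nl_idx)→2220, (B,hash)→2560, (B,nl)→12080 …(+1); best=1420 via (C,hash)
  {AB}: card=800; try (B,hash)→3200, (B,nl_idx)→4400, (A,merge)→5500, (B,merge)→5750, (A,hash)→7500, (A,nl)→60150 …(+1); best=3200 via (B,hash)
  {ABC}: card=4000; try (C,hash)→5120, (A,hash)→10120, (C,merge)→12640, (B,hash)→20320, (A,merge)→23420, (C,nl)→67200 …(+4); best=5120 via (C,hash)

5120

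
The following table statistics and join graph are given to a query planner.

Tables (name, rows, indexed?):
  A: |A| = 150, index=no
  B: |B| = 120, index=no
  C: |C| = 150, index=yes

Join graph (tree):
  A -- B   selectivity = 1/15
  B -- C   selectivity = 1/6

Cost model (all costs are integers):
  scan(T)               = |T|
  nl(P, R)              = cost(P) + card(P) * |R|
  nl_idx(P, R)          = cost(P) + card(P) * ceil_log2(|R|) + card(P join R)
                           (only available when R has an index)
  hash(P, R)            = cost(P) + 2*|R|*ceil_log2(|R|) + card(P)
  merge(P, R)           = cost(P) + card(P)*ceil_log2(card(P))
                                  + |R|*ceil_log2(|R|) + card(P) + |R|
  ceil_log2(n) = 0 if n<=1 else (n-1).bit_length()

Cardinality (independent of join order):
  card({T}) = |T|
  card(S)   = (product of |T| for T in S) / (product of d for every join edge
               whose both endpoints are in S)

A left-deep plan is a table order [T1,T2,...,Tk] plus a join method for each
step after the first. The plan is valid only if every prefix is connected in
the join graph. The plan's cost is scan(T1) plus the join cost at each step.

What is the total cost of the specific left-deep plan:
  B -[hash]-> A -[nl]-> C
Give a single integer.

182640

step 1: scan B: cost=120, card=120
step 2: join A via hash
    card(P join A) = 120*150/(15) = 1200
    cost = 120 + 2*150*8 + 120 = 2640
step 3: join C via nl
    card(P join C) = 1200*150/(6) = 30000
    cost = 2640 + 1200*150 = 182640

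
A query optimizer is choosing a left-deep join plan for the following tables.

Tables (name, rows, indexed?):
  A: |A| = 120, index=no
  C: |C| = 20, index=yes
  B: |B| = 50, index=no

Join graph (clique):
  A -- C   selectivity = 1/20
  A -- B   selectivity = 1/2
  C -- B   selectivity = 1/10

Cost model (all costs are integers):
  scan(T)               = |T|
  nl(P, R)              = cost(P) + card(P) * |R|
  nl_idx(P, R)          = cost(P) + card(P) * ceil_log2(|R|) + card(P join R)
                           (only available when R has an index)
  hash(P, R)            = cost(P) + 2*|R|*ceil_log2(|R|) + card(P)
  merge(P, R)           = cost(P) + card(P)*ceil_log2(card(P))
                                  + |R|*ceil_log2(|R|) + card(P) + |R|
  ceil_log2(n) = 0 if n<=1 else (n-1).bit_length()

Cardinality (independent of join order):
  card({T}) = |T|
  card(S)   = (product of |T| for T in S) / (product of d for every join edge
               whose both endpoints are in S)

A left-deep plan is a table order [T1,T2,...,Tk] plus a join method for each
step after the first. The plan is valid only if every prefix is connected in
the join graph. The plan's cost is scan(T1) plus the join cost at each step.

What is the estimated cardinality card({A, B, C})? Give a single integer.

Tables in S: A(120), B(50), C(20)
Edges inside S: A-C(d=20), A-B(d=2), C-B(d=10)
numerator = 120 * 50 * 20 = 120000
denominator = 20 * 2 * 10 = 400
card(S) = 120000 / 400 = 300

300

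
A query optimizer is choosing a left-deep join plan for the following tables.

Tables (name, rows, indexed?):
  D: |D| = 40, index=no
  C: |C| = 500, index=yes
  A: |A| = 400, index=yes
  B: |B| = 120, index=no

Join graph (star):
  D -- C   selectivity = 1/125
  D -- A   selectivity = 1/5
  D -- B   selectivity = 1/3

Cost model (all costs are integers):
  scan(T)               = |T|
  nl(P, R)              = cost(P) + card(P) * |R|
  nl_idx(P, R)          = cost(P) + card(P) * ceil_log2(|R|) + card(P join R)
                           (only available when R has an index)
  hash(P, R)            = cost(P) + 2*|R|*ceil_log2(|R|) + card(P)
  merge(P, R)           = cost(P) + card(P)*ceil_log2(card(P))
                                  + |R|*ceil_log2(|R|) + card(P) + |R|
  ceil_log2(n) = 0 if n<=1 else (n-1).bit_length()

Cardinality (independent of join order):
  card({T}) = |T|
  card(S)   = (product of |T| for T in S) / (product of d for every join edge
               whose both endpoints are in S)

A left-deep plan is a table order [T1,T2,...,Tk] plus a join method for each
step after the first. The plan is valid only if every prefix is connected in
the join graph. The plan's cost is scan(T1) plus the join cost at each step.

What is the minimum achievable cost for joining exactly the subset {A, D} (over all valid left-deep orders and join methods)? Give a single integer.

1280

Selinger DP over subsets of {A,D}:
  {D}: scan cost=40, card=40
  {A}: scan cost=400, card=400
  {AD}: card=3200; try (D,hash)→1280, (A,nl_idx)→3600, (A,merge)→4320, (D,merge)→4680, (A,hash)→7280, (A,nl)→16040 …(+1); best=1280 via (D,hash)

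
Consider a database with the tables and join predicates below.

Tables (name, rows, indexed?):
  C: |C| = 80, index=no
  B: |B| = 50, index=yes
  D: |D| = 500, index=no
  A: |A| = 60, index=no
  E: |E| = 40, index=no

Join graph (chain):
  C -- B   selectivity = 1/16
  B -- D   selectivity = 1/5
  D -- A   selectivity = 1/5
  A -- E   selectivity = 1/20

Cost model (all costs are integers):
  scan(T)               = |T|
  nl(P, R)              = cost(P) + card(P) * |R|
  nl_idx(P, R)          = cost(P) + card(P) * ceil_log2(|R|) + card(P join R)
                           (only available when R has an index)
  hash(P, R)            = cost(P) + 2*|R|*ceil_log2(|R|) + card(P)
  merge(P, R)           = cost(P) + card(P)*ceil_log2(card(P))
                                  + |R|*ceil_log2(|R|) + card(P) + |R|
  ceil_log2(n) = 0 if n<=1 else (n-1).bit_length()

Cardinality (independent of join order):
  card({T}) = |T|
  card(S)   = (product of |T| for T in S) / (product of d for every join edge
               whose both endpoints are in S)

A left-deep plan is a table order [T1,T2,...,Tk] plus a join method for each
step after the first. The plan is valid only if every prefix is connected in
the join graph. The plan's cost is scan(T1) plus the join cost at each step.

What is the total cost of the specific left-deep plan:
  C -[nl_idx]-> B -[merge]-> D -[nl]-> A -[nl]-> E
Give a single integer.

13508060

step 1: scan C: cost=80, card=80
step 2: join B via nl_idx
    card(P join B) = 80*50/(16) = 250
    cost = 80 + 80*6 + 250 = 810
step 3: join D via merge
    card(P join D) = 250*500/(5) = 25000
    cost = 810 + 250*8 + 500*9 + 250 + 500 = 8060
step 4: join A via nl
    card(P join A) = 25000*60/(5) = 300000
    cost = 8060 + 25000*60 = 1508060
step 5: join E via nl
    card(P join E) = 300000*40/(20) = 600000
    cost = 1508060 + 300000*40 = 13508060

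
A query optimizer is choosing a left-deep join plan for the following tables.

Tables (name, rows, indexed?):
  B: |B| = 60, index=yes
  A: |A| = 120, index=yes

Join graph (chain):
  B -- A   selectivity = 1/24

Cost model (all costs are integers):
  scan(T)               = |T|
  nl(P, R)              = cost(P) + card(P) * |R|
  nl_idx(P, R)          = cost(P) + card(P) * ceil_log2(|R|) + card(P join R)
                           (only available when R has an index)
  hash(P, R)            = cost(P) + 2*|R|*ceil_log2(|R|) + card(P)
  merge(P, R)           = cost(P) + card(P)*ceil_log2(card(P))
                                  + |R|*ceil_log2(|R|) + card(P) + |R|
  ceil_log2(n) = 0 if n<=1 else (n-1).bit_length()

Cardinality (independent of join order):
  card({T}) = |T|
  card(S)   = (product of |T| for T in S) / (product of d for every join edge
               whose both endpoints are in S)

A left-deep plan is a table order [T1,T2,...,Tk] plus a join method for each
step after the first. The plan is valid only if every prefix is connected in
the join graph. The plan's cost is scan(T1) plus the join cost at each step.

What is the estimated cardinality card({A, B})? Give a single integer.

300

Tables in S: A(120), B(60)
Edges inside S: B-A(d=24)
numerator = 120 * 60 = 7200
denominator = 24 = 24
card(S) = 7200 / 24 = 300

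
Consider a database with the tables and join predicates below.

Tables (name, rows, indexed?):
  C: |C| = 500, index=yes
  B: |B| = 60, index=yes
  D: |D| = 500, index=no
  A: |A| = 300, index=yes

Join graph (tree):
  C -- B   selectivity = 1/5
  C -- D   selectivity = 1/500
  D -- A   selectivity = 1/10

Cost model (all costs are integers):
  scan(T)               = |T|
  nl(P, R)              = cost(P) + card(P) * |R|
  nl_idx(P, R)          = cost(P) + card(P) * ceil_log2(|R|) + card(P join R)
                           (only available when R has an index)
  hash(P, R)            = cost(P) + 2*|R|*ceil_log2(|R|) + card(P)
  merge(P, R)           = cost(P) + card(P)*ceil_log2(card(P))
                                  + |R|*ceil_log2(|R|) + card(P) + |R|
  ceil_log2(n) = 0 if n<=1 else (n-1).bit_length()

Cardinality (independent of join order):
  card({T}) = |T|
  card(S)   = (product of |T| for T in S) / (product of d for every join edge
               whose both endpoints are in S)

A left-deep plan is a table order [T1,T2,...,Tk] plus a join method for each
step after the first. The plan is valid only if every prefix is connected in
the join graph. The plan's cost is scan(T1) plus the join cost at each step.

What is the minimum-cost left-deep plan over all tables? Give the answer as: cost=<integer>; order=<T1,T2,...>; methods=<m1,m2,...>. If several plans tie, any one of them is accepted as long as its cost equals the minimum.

Selinger DP (subsets sized 1..n):
  {C}: scan cost=500, card=500
  {B}: scan cost=60, card=60
  {D}: scan cost=500, card=500
  {A}: scan cost=300, card=300
  {BC}: card=6000; try (B,hash)→1720, (C,merge)→5480, (B,merge)→5920, (C,nl_idx)→6600, (C,hash)→9120, (B,nl_idx)→9500 …(+2); best=1720 via (B,hash)
  {CD}: card=500; try (C,nl_idx)→5500, (D,hash)→10000, (C,hash)→10000, (D,merge)→10500, (C,merge)→10500, (D,nl)→250500 …(+1); best=5500 via (C,nl_idx)
  {AD}: card=15000; try (A,hash)→6400, (D,merge)→8300, (A,merge)→8500, (D,hash)→9600, (A,nl_idx)→20000, (D,nl)→150300 …(+1); best=6400 via (A,hash)
  {BCD}: card=6000; try (B,hash)→6720, (B,merge)→10920, (B,nl_idx)→14500, (D,hash)→16720, (B,nl)→35500, (D,merge)→90720 …(+1); best=6720 via (B,hash)
  {ACD}: card=15000; try (A,hash)→11400, (A,merge)→13500, (A,nl_idx)→25000, (C,hash)→30400, (A,nl)→155500, (C,nl_idx)→156400 …(+2); best=11400 via (A,hash)
  {ABCD}: card=180000; try (A,hash)→18120, (B,hash)→27120, (A,merge)→93720, (B,merge)→236820, (A,nl_idx)→240720, (B,nl_idx)→281400 …(+2); best=18120 via (A,hash)

cost=18120; order=D,C,B,A; methods=nl_idx,hash,hash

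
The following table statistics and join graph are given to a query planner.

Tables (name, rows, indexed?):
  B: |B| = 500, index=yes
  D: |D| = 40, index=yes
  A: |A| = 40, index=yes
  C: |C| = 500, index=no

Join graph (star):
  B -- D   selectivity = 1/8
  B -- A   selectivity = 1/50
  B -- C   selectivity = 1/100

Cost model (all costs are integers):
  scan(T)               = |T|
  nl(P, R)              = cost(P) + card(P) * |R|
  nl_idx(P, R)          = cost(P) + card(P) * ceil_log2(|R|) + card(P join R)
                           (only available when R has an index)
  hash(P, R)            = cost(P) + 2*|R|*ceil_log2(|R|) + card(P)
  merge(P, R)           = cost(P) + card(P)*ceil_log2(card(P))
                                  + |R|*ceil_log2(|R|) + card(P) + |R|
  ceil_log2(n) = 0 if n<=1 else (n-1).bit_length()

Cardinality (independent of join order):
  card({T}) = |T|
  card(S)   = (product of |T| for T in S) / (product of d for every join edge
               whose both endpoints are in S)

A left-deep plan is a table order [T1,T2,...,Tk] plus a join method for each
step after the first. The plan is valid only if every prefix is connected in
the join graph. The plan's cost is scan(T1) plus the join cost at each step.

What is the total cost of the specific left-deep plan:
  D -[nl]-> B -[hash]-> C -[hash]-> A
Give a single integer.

44520

step 1: scan D: cost=40, card=40
step 2: join B via nl
    card(P join B) = 40*500/(8) = 2500
    cost = 40 + 40*500 = 20040
step 3: join C via hash
    card(P join C) = 2500*500/(100) = 12500
    cost = 20040 + 2*500*9 + 2500 = 31540
step 4: join A via hash
    card(P join A) = 12500*40/(50) = 10000
    cost = 31540 + 2*40*6 + 12500 = 44520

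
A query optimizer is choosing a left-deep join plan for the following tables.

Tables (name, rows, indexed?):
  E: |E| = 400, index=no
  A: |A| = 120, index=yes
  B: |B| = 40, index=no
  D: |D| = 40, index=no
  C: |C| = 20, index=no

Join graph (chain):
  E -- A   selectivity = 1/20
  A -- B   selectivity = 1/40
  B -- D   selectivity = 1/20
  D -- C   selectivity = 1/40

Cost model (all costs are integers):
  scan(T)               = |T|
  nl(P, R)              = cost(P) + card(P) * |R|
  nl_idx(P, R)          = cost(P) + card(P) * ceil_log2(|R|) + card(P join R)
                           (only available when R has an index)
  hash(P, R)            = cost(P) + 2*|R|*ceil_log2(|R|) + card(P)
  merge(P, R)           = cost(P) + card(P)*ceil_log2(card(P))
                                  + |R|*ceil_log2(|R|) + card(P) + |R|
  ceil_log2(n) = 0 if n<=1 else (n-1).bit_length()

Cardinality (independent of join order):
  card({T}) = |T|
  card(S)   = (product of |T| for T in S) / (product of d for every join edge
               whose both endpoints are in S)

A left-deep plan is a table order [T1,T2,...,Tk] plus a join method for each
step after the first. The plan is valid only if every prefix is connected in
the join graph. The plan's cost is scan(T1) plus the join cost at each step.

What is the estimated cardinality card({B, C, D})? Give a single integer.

40

Tables in S: B(40), C(20), D(40)
Edges inside S: B-D(d=20), D-C(d=40)
numerator = 40 * 20 * 40 = 32000
denominator = 20 * 40 = 800
card(S) = 32000 / 800 = 40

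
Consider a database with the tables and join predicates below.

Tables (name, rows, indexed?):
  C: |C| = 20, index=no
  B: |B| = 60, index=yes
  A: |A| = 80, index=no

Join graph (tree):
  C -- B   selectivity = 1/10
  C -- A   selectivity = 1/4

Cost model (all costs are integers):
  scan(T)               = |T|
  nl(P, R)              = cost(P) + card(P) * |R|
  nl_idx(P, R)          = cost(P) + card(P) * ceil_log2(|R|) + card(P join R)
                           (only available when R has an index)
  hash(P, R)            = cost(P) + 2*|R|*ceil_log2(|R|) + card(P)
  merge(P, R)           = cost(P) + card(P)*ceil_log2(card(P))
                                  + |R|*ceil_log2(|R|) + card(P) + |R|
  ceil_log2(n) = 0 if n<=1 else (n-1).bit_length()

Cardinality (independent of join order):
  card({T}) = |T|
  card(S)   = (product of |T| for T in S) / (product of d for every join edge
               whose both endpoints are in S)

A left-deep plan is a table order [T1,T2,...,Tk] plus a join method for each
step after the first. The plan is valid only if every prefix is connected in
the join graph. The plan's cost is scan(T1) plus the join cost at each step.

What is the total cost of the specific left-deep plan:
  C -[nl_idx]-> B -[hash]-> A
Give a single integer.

1500

step 1: scan C: cost=20, card=20
step 2: join B via nl_idx
    card(P join B) = 20*60/(10) = 120
    cost = 20 + 20*6 + 120 = 260
step 3: join A via hash
    card(P join A) = 120*80/(4) = 2400
    cost = 260 + 2*80*7 + 120 = 1500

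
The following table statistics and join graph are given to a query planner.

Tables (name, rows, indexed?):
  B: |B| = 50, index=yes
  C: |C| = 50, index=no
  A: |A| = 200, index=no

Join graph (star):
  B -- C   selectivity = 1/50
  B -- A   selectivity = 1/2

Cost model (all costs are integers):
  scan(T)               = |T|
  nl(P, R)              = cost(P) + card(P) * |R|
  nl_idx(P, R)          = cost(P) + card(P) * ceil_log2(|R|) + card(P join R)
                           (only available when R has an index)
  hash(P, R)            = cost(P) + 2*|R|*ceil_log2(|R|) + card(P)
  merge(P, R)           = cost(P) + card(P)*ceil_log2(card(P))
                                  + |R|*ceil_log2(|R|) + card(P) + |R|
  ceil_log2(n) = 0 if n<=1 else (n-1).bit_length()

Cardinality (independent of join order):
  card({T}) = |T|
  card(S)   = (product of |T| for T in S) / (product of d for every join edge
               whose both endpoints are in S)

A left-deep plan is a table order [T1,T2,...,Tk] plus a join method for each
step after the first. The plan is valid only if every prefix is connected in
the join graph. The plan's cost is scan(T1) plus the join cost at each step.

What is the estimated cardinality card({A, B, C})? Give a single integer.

5000

Tables in S: A(200), B(50), C(50)
Edges inside S: B-C(d=50), B-A(d=2)
numerator = 200 * 50 * 50 = 500000
denominator = 50 * 2 = 100
card(S) = 500000 / 100 = 5000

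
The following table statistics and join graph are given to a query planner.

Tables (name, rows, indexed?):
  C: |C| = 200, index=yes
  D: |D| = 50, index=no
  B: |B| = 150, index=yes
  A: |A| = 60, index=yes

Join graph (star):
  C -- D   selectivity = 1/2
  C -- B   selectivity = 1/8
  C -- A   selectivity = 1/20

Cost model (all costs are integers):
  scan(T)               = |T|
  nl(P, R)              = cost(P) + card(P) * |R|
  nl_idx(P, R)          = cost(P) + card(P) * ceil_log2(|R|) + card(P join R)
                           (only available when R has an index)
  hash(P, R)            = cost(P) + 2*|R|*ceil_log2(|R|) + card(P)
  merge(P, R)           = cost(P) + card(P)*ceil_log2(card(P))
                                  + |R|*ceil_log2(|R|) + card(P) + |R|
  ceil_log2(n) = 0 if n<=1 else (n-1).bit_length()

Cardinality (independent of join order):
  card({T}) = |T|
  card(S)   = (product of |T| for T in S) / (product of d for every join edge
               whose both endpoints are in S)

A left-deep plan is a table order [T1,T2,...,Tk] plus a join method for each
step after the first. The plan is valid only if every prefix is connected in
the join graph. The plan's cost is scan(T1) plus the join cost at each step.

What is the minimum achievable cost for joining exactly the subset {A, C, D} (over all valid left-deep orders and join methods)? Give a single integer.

Selinger DP over subsets of {A,C,D}:
  {C}: scan cost=200, card=200
  {D}: scan cost=50, card=50
  {A}: scan cost=60, card=60
  {CD}: card=5000; try (D,hash)→1000, (C,merge)→2200, (D,merge)→2350, (C,hash)→3300, (C,nl_idx)→5450, (C,nl)→10050 …(+1); best=1000 via (D,hash)
  {AC}: card=600; try (A,hash)→1120, (C,nl_idx)→1140, (A,nl_idx)→2000, (C,merge)→2280, (A,merge)→2420, (C,hash)→3320 …(+2); best=1120 via (A,hash)
  {ACD}: card=15000; try (D,hash)→2320, (A,hash)→6720, (D,merge)→8070, (D,nl)→31120, (A,nl_idx)→46000, (A,merge)→71420 …(+1); best=2320 via (D,hash)

2320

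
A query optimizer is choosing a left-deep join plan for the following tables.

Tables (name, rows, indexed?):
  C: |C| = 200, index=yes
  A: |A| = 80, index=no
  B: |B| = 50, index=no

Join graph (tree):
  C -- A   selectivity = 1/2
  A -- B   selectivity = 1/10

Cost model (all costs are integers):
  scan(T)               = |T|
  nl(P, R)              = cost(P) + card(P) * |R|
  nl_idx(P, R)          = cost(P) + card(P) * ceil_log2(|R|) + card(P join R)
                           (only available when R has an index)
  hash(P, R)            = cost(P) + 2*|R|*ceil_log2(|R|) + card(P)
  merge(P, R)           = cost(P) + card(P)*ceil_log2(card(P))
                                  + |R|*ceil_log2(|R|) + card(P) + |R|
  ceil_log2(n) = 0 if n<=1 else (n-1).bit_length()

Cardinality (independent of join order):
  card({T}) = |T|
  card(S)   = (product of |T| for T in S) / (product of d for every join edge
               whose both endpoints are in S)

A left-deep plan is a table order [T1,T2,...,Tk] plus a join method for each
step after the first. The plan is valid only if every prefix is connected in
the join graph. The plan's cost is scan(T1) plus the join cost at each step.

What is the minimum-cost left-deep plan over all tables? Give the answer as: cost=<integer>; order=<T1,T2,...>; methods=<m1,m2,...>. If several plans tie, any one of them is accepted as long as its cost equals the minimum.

Selinger DP (subsets sized 1..n):
  {C}: scan cost=200, card=200
  {A}: scan cost=80, card=80
  {B}: scan cost=50, card=50
  {AC}: card=8000; try (A,hash)→1520, (C,merge)→2520, (A,merge)→2640, (C,hash)→3360, (C,nl_idx)→8720, (C,nl)→16080 …(+1); best=1520 via (A,hash)
  {AB}: card=400; try (B,hash)→760, (A,merge)→1040, (B,merge)→1070, (A,hash)→1220, (A,nl)→4050, (B,nl)→4080; best=760 via (B,hash)
  {ABC}: card=40000; try (C,hash)→4360, (C,merge)→6560, (B,hash)→10120, (C,nl_idx)→43960, (C,nl)→80760, (B,merge)→113870 …(+1); best=4360 via (C,hash)

cost=4360; order=A,B,C; methods=hash,hash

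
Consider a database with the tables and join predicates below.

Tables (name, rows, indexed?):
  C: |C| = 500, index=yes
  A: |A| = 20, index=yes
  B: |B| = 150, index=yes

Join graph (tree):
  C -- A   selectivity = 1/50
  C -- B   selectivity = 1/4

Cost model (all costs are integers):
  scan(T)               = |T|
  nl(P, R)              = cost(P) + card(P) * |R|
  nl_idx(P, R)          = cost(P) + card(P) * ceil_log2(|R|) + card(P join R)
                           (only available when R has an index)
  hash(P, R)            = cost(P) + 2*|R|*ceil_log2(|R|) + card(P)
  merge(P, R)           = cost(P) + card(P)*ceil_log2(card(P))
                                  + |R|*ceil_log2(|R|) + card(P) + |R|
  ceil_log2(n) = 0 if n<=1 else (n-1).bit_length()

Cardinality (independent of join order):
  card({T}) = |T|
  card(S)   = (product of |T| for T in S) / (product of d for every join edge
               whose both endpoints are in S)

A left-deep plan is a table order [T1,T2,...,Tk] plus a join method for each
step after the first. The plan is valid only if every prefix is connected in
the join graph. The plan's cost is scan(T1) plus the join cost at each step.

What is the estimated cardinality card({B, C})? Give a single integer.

18750

Tables in S: B(150), C(500)
Edges inside S: C-B(d=4)
numerator = 150 * 500 = 75000
denominator = 4 = 4
card(S) = 75000 / 4 = 18750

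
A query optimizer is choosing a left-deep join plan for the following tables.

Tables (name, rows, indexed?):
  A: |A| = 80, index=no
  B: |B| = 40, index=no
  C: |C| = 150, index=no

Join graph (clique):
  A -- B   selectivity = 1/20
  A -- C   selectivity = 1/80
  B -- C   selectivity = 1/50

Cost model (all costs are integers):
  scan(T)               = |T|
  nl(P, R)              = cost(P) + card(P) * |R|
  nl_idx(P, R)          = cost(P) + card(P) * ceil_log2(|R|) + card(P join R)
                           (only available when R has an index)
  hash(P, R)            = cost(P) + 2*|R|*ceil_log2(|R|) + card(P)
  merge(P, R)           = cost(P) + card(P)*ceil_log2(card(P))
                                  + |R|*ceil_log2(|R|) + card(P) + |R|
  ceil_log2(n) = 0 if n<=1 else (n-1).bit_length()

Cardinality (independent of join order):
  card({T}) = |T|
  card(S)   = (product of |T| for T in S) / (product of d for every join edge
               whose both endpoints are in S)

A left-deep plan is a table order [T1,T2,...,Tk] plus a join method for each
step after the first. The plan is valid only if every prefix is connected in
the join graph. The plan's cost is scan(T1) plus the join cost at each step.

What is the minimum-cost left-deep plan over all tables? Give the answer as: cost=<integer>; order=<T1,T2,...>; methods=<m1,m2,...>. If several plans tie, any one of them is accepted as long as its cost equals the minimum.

Selinger DP (subsets sized 1..n):
  {A}: scan cost=80, card=80
  {B}: scan cost=40, card=40
  {C}: scan cost=150, card=150
  {AB}: card=160; try (B,hash)→640, (A,merge)→960, (B,merge)→1000, (A,hash)→1200, (A,nl)→3240, (B,nl)→3280; best=640 via (B,hash)
  {AC}: card=150; try (A,hash)→1420, (C,merge)→2070, (A,merge)→2140, (C,hash)→2560, (C,nl)→12080, (A,nl)→12150; best=1420 via (A,hash)
  {BC}: card=120; try (B,hash)→780, (C,merge)→1670, (B,merge)→1780, (C,hash)→2480, (C,nl)→6040, (B,nl)→6150; best=780 via (B,hash)
  {ABC}: card=6; try (A,hash)→2020, (B,hash)→2050, (A,merge)→2380, (B,merge)→3050, (C,hash)→3200, (C,merge)→3430 …(+3); best=2020 via (A,hash)

cost=2020; order=C,B,A; methods=hash,hash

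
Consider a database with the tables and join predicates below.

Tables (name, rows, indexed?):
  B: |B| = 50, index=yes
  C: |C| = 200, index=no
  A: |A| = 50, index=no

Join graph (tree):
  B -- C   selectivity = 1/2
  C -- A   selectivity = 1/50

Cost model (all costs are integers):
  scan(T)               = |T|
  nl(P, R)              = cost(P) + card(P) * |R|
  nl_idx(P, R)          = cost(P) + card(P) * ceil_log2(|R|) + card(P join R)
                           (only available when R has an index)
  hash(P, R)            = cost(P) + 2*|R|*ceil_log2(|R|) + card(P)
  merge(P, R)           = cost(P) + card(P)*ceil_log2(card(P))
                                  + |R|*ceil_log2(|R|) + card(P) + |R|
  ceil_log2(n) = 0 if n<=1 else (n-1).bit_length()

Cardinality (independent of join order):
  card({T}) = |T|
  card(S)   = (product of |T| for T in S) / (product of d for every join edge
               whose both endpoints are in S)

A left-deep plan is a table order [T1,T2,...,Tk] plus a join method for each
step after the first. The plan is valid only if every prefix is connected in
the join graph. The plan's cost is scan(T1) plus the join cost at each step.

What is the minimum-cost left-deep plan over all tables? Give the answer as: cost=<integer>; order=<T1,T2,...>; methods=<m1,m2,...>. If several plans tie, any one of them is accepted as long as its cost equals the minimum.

cost=1800; order=C,A,B; methods=hash,hash

Selinger DP (subsets sized 1..n):
  {B}: scan cost=50, card=50
  {C}: scan cost=200, card=200
  {A}: scan cost=50, card=50
  {BC}: card=5000; try (B,hash)→1000, (C,merge)→2200, (B,merge)→2350, (C,hash)→3300, (B,nl_idx)→6400, (C,nl)→10050 …(+1); best=1000 via (B,hash)
  {AC}: card=200; try (A,hash)→1000, (C,merge)→2200, (A,merge)→2350, (C,hash)→3300, (C,nl)→10050, (A,nl)→10200; best=1000 via (A,hash)
  {ABC}: card=5000; try (B,hash)→1800, (B,merge)→3150, (A,hash)→6600, (B,nl_idx)→7200, (B,nl)→11000, (A,merge)→71350 …(+1); best=1800 via (B,hash)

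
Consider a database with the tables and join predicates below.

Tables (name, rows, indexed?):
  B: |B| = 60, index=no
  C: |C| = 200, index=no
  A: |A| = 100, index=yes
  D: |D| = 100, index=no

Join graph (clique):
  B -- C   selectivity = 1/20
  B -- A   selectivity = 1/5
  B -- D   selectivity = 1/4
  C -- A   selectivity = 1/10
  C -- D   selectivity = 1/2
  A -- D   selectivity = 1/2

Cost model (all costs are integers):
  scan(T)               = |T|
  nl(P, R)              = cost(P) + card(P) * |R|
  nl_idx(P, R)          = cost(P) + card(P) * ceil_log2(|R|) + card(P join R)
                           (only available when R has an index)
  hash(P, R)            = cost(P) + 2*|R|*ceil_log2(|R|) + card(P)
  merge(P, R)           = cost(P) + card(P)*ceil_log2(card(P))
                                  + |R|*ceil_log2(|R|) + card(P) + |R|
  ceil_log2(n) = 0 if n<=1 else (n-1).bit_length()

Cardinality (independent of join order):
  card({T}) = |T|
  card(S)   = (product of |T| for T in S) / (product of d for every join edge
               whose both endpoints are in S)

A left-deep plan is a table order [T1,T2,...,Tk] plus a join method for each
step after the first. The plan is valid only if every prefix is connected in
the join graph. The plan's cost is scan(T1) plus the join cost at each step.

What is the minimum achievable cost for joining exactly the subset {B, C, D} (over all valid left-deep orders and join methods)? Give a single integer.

3120

Selinger DP over subsets of {B,C,D}:
  {B}: scan cost=60, card=60
  {C}: scan cost=200, card=200
  {D}: scan cost=100, card=100
  {BC}: card=600; try (B,hash)→1120, (C,merge)→2280, (B,merge)→2420, (C,hash)→3320, (C,nl)→12060, (B,nl)→12200; best=1120 via (B,hash)
  {BD}: card=1500; try (B,hash)→920, (D,merge)→1280, (B,merge)→1320, (D,hash)→1520, (D,nl)→6060, (B,nl)→6100; best=920 via (B,hash)
  {CD}: card=10000; try (D,hash)→1800, (C,merge)→2700, (D,merge)→2800, (C,hash)→3400, (C,nl)→20100, (D,nl)→20200; best=1800 via (D,hash)
  {BCD}: card=7500; try (D,hash)→3120, (C,hash)→5620, (D,merge)→8520, (B,hash)→12520, (C,merge)→20720, (D,nl)→61120 …(+3); best=3120 via (D,hash)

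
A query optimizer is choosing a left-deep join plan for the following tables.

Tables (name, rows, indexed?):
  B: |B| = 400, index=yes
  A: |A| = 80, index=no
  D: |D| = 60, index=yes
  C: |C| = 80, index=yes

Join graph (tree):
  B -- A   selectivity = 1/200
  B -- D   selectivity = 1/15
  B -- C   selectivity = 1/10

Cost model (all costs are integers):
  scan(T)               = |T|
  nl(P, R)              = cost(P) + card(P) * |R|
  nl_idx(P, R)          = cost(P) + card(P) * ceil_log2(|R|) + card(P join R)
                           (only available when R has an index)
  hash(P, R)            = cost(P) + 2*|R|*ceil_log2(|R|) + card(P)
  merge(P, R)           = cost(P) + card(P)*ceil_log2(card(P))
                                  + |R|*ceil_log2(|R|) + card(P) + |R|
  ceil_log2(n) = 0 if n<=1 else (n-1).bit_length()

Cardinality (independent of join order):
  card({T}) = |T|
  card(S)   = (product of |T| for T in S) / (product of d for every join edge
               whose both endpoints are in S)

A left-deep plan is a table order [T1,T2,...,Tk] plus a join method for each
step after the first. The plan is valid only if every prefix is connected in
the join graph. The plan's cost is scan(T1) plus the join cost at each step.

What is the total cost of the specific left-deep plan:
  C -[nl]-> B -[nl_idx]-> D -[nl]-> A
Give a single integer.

1088080

step 1: scan C: cost=80, card=80
step 2: join B via nl
    card(P join B) = 80*400/(10) = 3200
    cost = 80 + 80*400 = 32080
step 3: join D via nl_idx
    card(P join D) = 3200*60/(15) = 12800
    cost = 32080 + 3200*6 + 12800 = 64080
step 4: join A via nl
    card(P join A) = 12800*80/(200) = 5120
    cost = 64080 + 12800*80 = 1088080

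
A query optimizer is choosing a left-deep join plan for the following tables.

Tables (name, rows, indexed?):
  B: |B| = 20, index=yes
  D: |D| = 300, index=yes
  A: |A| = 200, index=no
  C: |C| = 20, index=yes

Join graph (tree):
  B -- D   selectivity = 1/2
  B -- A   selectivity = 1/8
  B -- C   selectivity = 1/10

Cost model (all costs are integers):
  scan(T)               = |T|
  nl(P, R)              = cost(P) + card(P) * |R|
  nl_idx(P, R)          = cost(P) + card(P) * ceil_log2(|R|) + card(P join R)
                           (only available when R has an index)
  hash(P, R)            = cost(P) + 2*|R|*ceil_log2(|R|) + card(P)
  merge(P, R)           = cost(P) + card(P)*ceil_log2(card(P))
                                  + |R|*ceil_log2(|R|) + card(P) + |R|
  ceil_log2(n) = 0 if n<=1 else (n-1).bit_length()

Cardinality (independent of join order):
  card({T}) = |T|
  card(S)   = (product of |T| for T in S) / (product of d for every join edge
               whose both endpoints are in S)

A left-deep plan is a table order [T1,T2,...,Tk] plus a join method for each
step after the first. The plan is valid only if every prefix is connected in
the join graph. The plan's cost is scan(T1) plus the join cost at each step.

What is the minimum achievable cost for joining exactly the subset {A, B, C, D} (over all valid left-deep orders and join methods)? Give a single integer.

Selinger DP over subsets of {A,B,C,D}:
  {B}: scan cost=20, card=20
  {D}: scan cost=300, card=300
  {A}: scan cost=200, card=200
  {C}: scan cost=20, card=20
  {BD}: card=3000; try (B,hash)→800, (D,merge)→3140, (D,nl_idx)→3200, (B,merge)→3420, (B,nl_idx)→4800, (D,hash)→5440 …(+2); best=800 via (B,hash)
  {AB}: card=500; try (B,hash)→600, (B,nl_idx)→1700, (A,merge)→1940, (B,merge)→2120, (A,hash)→3240, (A,nl)→4020 …(+1); best=600 via (B,hash)
  {BC}: card=40; try (C,nl_idx)→160, (B,nl_idx)→160, (C,hash)→240, (B,hash)→240, (C,merge)→260, (B,merge)→260 …(+2); best=160 via (C,nl_idx)
  {ABD}: card=75000; try (D,hash)→6500, (A,hash)→7000, (D,merge)→8600, (A,merge)→41600, (D,nl_idx)→80100, (D,nl)→150600 …(+1); best=6500 via (D,hash)
  {BCD}: card=6000; try (D,merge)→3440, (C,hash)→4000, (D,hash)→5600, (D,nl_idx)→6520, (D,nl)→12160, (C,nl_idx)→21800 …(+2); best=3440 via (D,merge)
  {ABC}: card=1000; try (C,hash)→1300, (A,merge)→2240, (A,hash)→3400, (C,nl_idx)→4100, (C,merge)→5720, (A,nl)→8160 …(+1); best=1300 via (C,hash)
  {ABCD}: card=150000; try (D,hash)→7700, (A,hash)→12640, (D,merge)→15300, (C,hash)→81700, (A,merge)→89240, (D,nl_idx)→160300 …(+5); best=7700 via (D,hash)

7700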